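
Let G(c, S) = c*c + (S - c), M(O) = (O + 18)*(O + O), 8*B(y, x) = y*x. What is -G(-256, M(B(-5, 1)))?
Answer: -2104649/32 ≈ -65770.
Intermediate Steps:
B(y, x) = x*y/8 (B(y, x) = (y*x)/8 = (x*y)/8 = x*y/8)
M(O) = 2*O*(18 + O) (M(O) = (18 + O)*(2*O) = 2*O*(18 + O))
G(c, S) = S + c**2 - c (G(c, S) = c**2 + (S - c) = S + c**2 - c)
-G(-256, M(B(-5, 1))) = -(2*((1/8)*1*(-5))*(18 + (1/8)*1*(-5)) + (-256)**2 - 1*(-256)) = -(2*(-5/8)*(18 - 5/8) + 65536 + 256) = -(2*(-5/8)*(139/8) + 65536 + 256) = -(-695/32 + 65536 + 256) = -1*2104649/32 = -2104649/32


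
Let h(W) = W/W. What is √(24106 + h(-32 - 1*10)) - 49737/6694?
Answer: -49737/6694 + √24107 ≈ 147.83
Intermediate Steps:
h(W) = 1
√(24106 + h(-32 - 1*10)) - 49737/6694 = √(24106 + 1) - 49737/6694 = √24107 - 49737/6694 = -49737/6694 + √24107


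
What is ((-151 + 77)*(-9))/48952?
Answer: 333/24476 ≈ 0.013605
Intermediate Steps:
((-151 + 77)*(-9))/48952 = -74*(-9)*(1/48952) = 666*(1/48952) = 333/24476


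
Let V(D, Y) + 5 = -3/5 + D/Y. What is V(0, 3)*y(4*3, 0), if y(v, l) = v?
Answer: -336/5 ≈ -67.200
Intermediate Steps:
V(D, Y) = -28/5 + D/Y (V(D, Y) = -5 + (-3/5 + D/Y) = -5 + (-3*⅕ + D/Y) = -5 + (-⅗ + D/Y) = -28/5 + D/Y)
V(0, 3)*y(4*3, 0) = (-28/5 + 0/3)*(4*3) = (-28/5 + 0*(⅓))*12 = (-28/5 + 0)*12 = -28/5*12 = -336/5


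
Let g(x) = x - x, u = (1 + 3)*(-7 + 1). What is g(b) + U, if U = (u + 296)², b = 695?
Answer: 73984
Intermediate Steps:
u = -24 (u = 4*(-6) = -24)
g(x) = 0
U = 73984 (U = (-24 + 296)² = 272² = 73984)
g(b) + U = 0 + 73984 = 73984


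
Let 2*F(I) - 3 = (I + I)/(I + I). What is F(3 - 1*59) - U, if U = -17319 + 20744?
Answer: -3423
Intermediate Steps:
F(I) = 2 (F(I) = 3/2 + ((I + I)/(I + I))/2 = 3/2 + ((2*I)/((2*I)))/2 = 3/2 + ((2*I)*(1/(2*I)))/2 = 3/2 + (1/2)*1 = 3/2 + 1/2 = 2)
U = 3425
F(3 - 1*59) - U = 2 - 1*3425 = 2 - 3425 = -3423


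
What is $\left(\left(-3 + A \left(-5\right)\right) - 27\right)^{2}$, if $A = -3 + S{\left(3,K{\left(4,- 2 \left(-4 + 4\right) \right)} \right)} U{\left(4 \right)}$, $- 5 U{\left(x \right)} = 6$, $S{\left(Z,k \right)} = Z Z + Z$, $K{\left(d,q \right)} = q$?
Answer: $3249$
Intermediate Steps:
$S{\left(Z,k \right)} = Z + Z^{2}$ ($S{\left(Z,k \right)} = Z^{2} + Z = Z + Z^{2}$)
$U{\left(x \right)} = - \frac{6}{5}$ ($U{\left(x \right)} = \left(- \frac{1}{5}\right) 6 = - \frac{6}{5}$)
$A = - \frac{87}{5}$ ($A = -3 + 3 \left(1 + 3\right) \left(- \frac{6}{5}\right) = -3 + 3 \cdot 4 \left(- \frac{6}{5}\right) = -3 + 12 \left(- \frac{6}{5}\right) = -3 - \frac{72}{5} = - \frac{87}{5} \approx -17.4$)
$\left(\left(-3 + A \left(-5\right)\right) - 27\right)^{2} = \left(\left(-3 - -87\right) - 27\right)^{2} = \left(\left(-3 + 87\right) - 27\right)^{2} = \left(84 - 27\right)^{2} = 57^{2} = 3249$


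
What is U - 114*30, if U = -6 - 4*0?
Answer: -3426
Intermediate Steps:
U = -6 (U = -6 + 0 = -6)
U - 114*30 = -6 - 114*30 = -6 - 3420 = -3426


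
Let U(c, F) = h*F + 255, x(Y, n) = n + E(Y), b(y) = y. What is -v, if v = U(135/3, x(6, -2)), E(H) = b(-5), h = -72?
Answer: -759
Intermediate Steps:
E(H) = -5
x(Y, n) = -5 + n (x(Y, n) = n - 5 = -5 + n)
U(c, F) = 255 - 72*F (U(c, F) = -72*F + 255 = 255 - 72*F)
v = 759 (v = 255 - 72*(-5 - 2) = 255 - 72*(-7) = 255 + 504 = 759)
-v = -1*759 = -759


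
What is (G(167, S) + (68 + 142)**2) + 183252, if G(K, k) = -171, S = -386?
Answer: 227181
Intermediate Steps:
(G(167, S) + (68 + 142)**2) + 183252 = (-171 + (68 + 142)**2) + 183252 = (-171 + 210**2) + 183252 = (-171 + 44100) + 183252 = 43929 + 183252 = 227181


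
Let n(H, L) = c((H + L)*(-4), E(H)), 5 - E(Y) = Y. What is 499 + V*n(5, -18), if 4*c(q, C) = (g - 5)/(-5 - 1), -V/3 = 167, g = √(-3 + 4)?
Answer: 831/2 ≈ 415.50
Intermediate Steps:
g = 1 (g = √1 = 1)
V = -501 (V = -3*167 = -501)
E(Y) = 5 - Y
c(q, C) = ⅙ (c(q, C) = ((1 - 5)/(-5 - 1))/4 = (-4/(-6))/4 = (-4*(-⅙))/4 = (¼)*(⅔) = ⅙)
n(H, L) = ⅙
499 + V*n(5, -18) = 499 - 501*⅙ = 499 - 167/2 = 831/2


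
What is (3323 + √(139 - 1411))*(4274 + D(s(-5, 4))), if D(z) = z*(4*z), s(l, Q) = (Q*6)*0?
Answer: 14202502 + 8548*I*√318 ≈ 1.4202e+7 + 1.5243e+5*I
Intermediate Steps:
s(l, Q) = 0 (s(l, Q) = (6*Q)*0 = 0)
D(z) = 4*z²
(3323 + √(139 - 1411))*(4274 + D(s(-5, 4))) = (3323 + √(139 - 1411))*(4274 + 4*0²) = (3323 + √(-1272))*(4274 + 4*0) = (3323 + 2*I*√318)*(4274 + 0) = (3323 + 2*I*√318)*4274 = 14202502 + 8548*I*√318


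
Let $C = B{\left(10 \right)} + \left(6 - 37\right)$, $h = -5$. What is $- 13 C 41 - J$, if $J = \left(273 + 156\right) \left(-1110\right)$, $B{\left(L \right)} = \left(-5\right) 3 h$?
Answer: $452738$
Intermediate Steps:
$B{\left(L \right)} = 75$ ($B{\left(L \right)} = \left(-5\right) 3 \left(-5\right) = \left(-15\right) \left(-5\right) = 75$)
$J = -476190$ ($J = 429 \left(-1110\right) = -476190$)
$C = 44$ ($C = 75 + \left(6 - 37\right) = 75 - 31 = 44$)
$- 13 C 41 - J = \left(-13\right) 44 \cdot 41 - -476190 = \left(-572\right) 41 + 476190 = -23452 + 476190 = 452738$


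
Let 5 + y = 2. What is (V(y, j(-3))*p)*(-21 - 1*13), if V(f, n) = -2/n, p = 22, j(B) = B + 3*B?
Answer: -374/3 ≈ -124.67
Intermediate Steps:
j(B) = 4*B
y = -3 (y = -5 + 2 = -3)
(V(y, j(-3))*p)*(-21 - 1*13) = (-2/(4*(-3))*22)*(-21 - 1*13) = (-2/(-12)*22)*(-21 - 13) = (-2*(-1/12)*22)*(-34) = ((⅙)*22)*(-34) = (11/3)*(-34) = -374/3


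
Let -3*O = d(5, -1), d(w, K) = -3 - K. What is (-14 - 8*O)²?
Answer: 3364/9 ≈ 373.78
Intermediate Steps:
O = ⅔ (O = -(-3 - 1*(-1))/3 = -(-3 + 1)/3 = -⅓*(-2) = ⅔ ≈ 0.66667)
(-14 - 8*O)² = (-14 - 8*⅔)² = (-14 - 16/3)² = (-58/3)² = 3364/9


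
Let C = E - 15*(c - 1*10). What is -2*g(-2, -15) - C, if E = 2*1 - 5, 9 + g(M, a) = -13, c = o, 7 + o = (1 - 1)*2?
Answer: -208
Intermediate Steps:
o = -7 (o = -7 + (1 - 1)*2 = -7 + 0*2 = -7 + 0 = -7)
c = -7
g(M, a) = -22 (g(M, a) = -9 - 13 = -22)
E = -3 (E = 2 - 5 = -3)
C = 252 (C = -3 - 15*(-7 - 1*10) = -3 - 15*(-7 - 10) = -3 - 15*(-17) = -3 + 255 = 252)
-2*g(-2, -15) - C = -2*(-22) - 1*252 = 44 - 252 = -208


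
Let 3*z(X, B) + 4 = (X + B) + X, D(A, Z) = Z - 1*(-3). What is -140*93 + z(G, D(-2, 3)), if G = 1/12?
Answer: -234347/18 ≈ -13019.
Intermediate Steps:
D(A, Z) = 3 + Z (D(A, Z) = Z + 3 = 3 + Z)
G = 1/12 (G = 1*(1/12) = 1/12 ≈ 0.083333)
z(X, B) = -4/3 + B/3 + 2*X/3 (z(X, B) = -4/3 + ((X + B) + X)/3 = -4/3 + ((B + X) + X)/3 = -4/3 + (B + 2*X)/3 = -4/3 + (B/3 + 2*X/3) = -4/3 + B/3 + 2*X/3)
-140*93 + z(G, D(-2, 3)) = -140*93 + (-4/3 + (3 + 3)/3 + (⅔)*(1/12)) = -13020 + (-4/3 + (⅓)*6 + 1/18) = -13020 + (-4/3 + 2 + 1/18) = -13020 + 13/18 = -234347/18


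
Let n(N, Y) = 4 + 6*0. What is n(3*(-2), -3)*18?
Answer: 72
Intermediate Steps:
n(N, Y) = 4 (n(N, Y) = 4 + 0 = 4)
n(3*(-2), -3)*18 = 4*18 = 72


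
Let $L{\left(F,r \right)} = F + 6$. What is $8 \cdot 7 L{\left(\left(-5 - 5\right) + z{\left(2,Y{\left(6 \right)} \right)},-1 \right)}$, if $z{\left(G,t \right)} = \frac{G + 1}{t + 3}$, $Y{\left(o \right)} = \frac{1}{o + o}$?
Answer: $- \frac{6272}{37} \approx -169.51$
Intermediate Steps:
$Y{\left(o \right)} = \frac{1}{2 o}$
$z{\left(G,t \right)} = \frac{1 + G}{3 + t}$
$L{\left(F,r \right)} = 6 + F$
$8 \cdot 7 L{\left(\left(-5 - 5\right) + z{\left(2,Y{\left(6 \right)} \right)},-1 \right)} = 8 \cdot 7 \left(6 + \left(\left(-5 - 5\right) + \frac{1 + 2}{3 + \frac{1}{2 \cdot 6}}\right)\right) = 56 \left(6 - \left(10 - \frac{1}{3 + \frac{1}{2} \cdot \frac{1}{6}} \cdot 3\right)\right) = 56 \left(6 - \left(10 - \frac{1}{3 + \frac{1}{12}} \cdot 3\right)\right) = 56 \left(6 - \left(10 - \frac{1}{\frac{37}{12}} \cdot 3\right)\right) = 56 \left(6 + \left(-10 + \frac{12}{37} \cdot 3\right)\right) = 56 \left(6 + \left(-10 + \frac{36}{37}\right)\right) = 56 \left(6 - \frac{334}{37}\right) = 56 \left(- \frac{112}{37}\right) = - \frac{6272}{37}$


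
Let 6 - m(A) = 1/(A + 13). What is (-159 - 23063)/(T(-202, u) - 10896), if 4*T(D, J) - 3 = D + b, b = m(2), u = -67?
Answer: 174165/82082 ≈ 2.1218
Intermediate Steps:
m(A) = 6 - 1/(13 + A) (m(A) = 6 - 1/(A + 13) = 6 - 1/(13 + A))
b = 89/15 (b = (77 + 6*2)/(13 + 2) = (77 + 12)/15 = (1/15)*89 = 89/15 ≈ 5.9333)
T(D, J) = 67/30 + D/4 (T(D, J) = ¾ + (D + 89/15)/4 = ¾ + (89/15 + D)/4 = ¾ + (89/60 + D/4) = 67/30 + D/4)
(-159 - 23063)/(T(-202, u) - 10896) = (-159 - 23063)/((67/30 + (¼)*(-202)) - 10896) = -23222/((67/30 - 101/2) - 10896) = -23222/(-724/15 - 10896) = -23222/(-164164/15) = -23222*(-15/164164) = 174165/82082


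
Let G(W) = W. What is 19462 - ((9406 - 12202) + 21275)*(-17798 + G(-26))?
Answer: 329389158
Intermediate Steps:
19462 - ((9406 - 12202) + 21275)*(-17798 + G(-26)) = 19462 - ((9406 - 12202) + 21275)*(-17798 - 26) = 19462 - (-2796 + 21275)*(-17824) = 19462 - 18479*(-17824) = 19462 - 1*(-329369696) = 19462 + 329369696 = 329389158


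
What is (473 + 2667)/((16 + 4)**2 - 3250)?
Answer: -314/285 ≈ -1.1018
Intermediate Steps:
(473 + 2667)/((16 + 4)**2 - 3250) = 3140/(20**2 - 3250) = 3140/(400 - 3250) = 3140/(-2850) = 3140*(-1/2850) = -314/285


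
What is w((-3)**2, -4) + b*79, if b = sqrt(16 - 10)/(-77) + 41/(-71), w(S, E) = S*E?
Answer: -5795/71 - 79*sqrt(6)/77 ≈ -84.133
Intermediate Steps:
w(S, E) = E*S
b = -41/71 - sqrt(6)/77 (b = sqrt(6)*(-1/77) + 41*(-1/71) = -sqrt(6)/77 - 41/71 = -41/71 - sqrt(6)/77 ≈ -0.60928)
w((-3)**2, -4) + b*79 = -4*(-3)**2 + (-41/71 - sqrt(6)/77)*79 = -4*9 + (-3239/71 - 79*sqrt(6)/77) = -36 + (-3239/71 - 79*sqrt(6)/77) = -5795/71 - 79*sqrt(6)/77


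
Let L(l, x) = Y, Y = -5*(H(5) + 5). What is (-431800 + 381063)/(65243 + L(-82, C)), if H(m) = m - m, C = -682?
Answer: -50737/65218 ≈ -0.77796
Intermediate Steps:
H(m) = 0
Y = -25 (Y = -5*(0 + 5) = -5*5 = -25)
L(l, x) = -25
(-431800 + 381063)/(65243 + L(-82, C)) = (-431800 + 381063)/(65243 - 25) = -50737/65218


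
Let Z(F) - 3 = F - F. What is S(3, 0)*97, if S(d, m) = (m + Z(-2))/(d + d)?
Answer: 97/2 ≈ 48.500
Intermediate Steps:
Z(F) = 3 (Z(F) = 3 + (F - F) = 3 + 0 = 3)
S(d, m) = (3 + m)/(2*d) (S(d, m) = (m + 3)/(d + d) = (3 + m)/((2*d)) = (3 + m)*(1/(2*d)) = (3 + m)/(2*d))
S(3, 0)*97 = ((½)*(3 + 0)/3)*97 = ((½)*(⅓)*3)*97 = (½)*97 = 97/2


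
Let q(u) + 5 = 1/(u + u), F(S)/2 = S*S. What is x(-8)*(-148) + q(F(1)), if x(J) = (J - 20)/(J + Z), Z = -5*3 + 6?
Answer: -16899/68 ≈ -248.51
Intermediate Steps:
Z = -9 (Z = -15 + 6 = -9)
F(S) = 2*S**2 (F(S) = 2*(S*S) = 2*S**2)
x(J) = (-20 + J)/(-9 + J) (x(J) = (J - 20)/(J - 9) = (-20 + J)/(-9 + J))
q(u) = -5 + 1/(2*u) (q(u) = -5 + 1/(u + u) = -5 + 1/(2*u))
x(-8)*(-148) + q(F(1)) = ((-20 - 8)/(-9 - 8))*(-148) + (-5 + 1/(2*((2*1**2)))) = (-28/(-17))*(-148) + (-5 + 1/(2*((2*1)))) = -1/17*(-28)*(-148) + (-5 + (1/2)/2) = (28/17)*(-148) + (-5 + (1/2)*(1/2)) = -4144/17 + (-5 + 1/4) = -4144/17 - 19/4 = -16899/68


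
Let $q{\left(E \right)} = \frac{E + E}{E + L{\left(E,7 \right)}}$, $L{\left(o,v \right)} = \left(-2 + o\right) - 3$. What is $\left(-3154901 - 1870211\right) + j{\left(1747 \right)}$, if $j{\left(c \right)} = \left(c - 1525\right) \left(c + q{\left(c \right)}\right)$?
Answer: $- \frac{5392895758}{1163} \approx -4.6371 \cdot 10^{6}$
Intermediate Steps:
$L{\left(o,v \right)} = -5 + o$
$q{\left(E \right)} = \frac{2 E}{-5 + 2 E}$ ($q{\left(E \right)} = \frac{E + E}{E + \left(-5 + E\right)} = \frac{2 E}{-5 + 2 E}$)
$j{\left(c \right)} = \left(-1525 + c\right) \left(c + \frac{2 c}{-5 + 2 c}\right)$ ($j{\left(c \right)} = \left(c - 1525\right) \left(c + \frac{2 c}{-5 + 2 c}\right) = \left(-1525 + c\right) \left(c + \frac{2 c}{-5 + 2 c}\right)$)
$\left(-3154901 - 1870211\right) + j{\left(1747 \right)} = \left(-3154901 - 1870211\right) + \frac{1747 \left(4575 - 5333591 + 2 \cdot 1747^{2}\right)}{-5 + 2 \cdot 1747} = -5025112 + \frac{1747 \left(4575 - 5333591 + 2 \cdot 3052009\right)}{-5 + 3494} = -5025112 + \frac{1747 \left(4575 - 5333591 + 6104018\right)}{3489} = -5025112 + 1747 \cdot \frac{1}{3489} \cdot 775002 = -5025112 + \frac{451309498}{1163} = - \frac{5392895758}{1163}$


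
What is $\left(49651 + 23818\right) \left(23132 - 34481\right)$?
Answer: $-833799681$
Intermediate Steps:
$\left(49651 + 23818\right) \left(23132 - 34481\right) = 73469 \left(-11349\right) = -833799681$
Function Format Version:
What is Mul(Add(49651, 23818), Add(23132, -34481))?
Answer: -833799681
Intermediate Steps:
Mul(Add(49651, 23818), Add(23132, -34481)) = Mul(73469, -11349) = -833799681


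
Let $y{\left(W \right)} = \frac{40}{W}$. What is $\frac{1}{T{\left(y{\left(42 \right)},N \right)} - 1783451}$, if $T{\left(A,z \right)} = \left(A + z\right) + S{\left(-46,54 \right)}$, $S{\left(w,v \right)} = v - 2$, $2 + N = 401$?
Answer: $- \frac{21}{37442980} \approx -5.6085 \cdot 10^{-7}$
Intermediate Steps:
$N = 399$ ($N = -2 + 401 = 399$)
$S{\left(w,v \right)} = -2 + v$
$T{\left(A,z \right)} = 52 + A + z$ ($T{\left(A,z \right)} = \left(A + z\right) + \left(-2 + 54\right) = \left(A + z\right) + 52 = 52 + A + z$)
$\frac{1}{T{\left(y{\left(42 \right)},N \right)} - 1783451} = \frac{1}{\left(52 + \frac{40}{42} + 399\right) - 1783451} = \frac{1}{\left(52 + 40 \cdot \frac{1}{42} + 399\right) - 1783451} = \frac{1}{\left(52 + \frac{20}{21} + 399\right) - 1783451} = \frac{1}{\frac{9491}{21} - 1783451} = \frac{1}{- \frac{37442980}{21}} = - \frac{21}{37442980}$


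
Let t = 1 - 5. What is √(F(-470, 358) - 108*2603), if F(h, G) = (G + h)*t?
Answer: 2*I*√70169 ≈ 529.79*I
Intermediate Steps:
t = -4
F(h, G) = -4*G - 4*h (F(h, G) = (G + h)*(-4) = -4*G - 4*h)
√(F(-470, 358) - 108*2603) = √((-4*358 - 4*(-470)) - 108*2603) = √((-1432 + 1880) - 281124) = √(448 - 281124) = √(-280676) = 2*I*√70169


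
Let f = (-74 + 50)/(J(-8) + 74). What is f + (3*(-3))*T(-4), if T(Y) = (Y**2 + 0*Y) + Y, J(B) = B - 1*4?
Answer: -3360/31 ≈ -108.39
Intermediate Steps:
J(B) = -4 + B (J(B) = B - 4 = -4 + B)
T(Y) = Y + Y**2 (T(Y) = (Y**2 + 0) + Y = Y**2 + Y = Y + Y**2)
f = -12/31 (f = (-74 + 50)/((-4 - 8) + 74) = -24/(-12 + 74) = -24/62 = -24*1/62 = -12/31 ≈ -0.38710)
f + (3*(-3))*T(-4) = -12/31 + (3*(-3))*(-4*(1 - 4)) = -12/31 - (-36)*(-3) = -12/31 - 9*12 = -12/31 - 108 = -3360/31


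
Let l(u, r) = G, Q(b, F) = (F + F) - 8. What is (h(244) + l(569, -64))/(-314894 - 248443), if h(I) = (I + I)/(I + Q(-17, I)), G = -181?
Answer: 32639/101963997 ≈ 0.00032010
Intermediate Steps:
Q(b, F) = -8 + 2*F (Q(b, F) = 2*F - 8 = -8 + 2*F)
l(u, r) = -181
h(I) = 2*I/(-8 + 3*I) (h(I) = (I + I)/(I + (-8 + 2*I)) = (2*I)/(-8 + 3*I) = 2*I/(-8 + 3*I))
(h(244) + l(569, -64))/(-314894 - 248443) = (2*244/(-8 + 3*244) - 181)/(-314894 - 248443) = (2*244/(-8 + 732) - 181)/(-563337) = (2*244/724 - 181)*(-1/563337) = (2*244*(1/724) - 181)*(-1/563337) = (122/181 - 181)*(-1/563337) = -32639/181*(-1/563337) = 32639/101963997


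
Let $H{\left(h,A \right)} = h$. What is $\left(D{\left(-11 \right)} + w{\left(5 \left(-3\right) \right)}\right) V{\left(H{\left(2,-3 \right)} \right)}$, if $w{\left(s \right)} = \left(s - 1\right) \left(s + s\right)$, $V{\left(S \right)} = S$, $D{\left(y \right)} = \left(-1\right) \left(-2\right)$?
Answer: $964$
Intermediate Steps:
$D{\left(y \right)} = 2$
$w{\left(s \right)} = 2 s \left(-1 + s\right)$ ($w{\left(s \right)} = \left(-1 + s\right) 2 s = 2 s \left(-1 + s\right)$)
$\left(D{\left(-11 \right)} + w{\left(5 \left(-3\right) \right)}\right) V{\left(H{\left(2,-3 \right)} \right)} = \left(2 + 2 \cdot 5 \left(-3\right) \left(-1 + 5 \left(-3\right)\right)\right) 2 = \left(2 + 2 \left(-15\right) \left(-1 - 15\right)\right) 2 = \left(2 + 2 \left(-15\right) \left(-16\right)\right) 2 = \left(2 + 480\right) 2 = 482 \cdot 2 = 964$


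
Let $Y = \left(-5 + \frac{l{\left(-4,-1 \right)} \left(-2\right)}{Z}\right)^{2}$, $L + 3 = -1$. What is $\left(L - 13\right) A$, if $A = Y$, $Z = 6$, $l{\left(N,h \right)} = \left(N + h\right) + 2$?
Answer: $-272$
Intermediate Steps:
$L = -4$ ($L = -3 - 1 = -4$)
$l{\left(N,h \right)} = 2 + N + h$
$Y = 16$ ($Y = \left(-5 + \frac{\left(2 - 4 - 1\right) \left(-2\right)}{6}\right)^{2} = \left(-5 + \left(-3\right) \left(-2\right) \frac{1}{6}\right)^{2} = \left(-5 + 6 \cdot \frac{1}{6}\right)^{2} = \left(-5 + 1\right)^{2} = \left(-4\right)^{2} = 16$)
$A = 16$
$\left(L - 13\right) A = \left(-4 - 13\right) 16 = \left(-17\right) 16 = -272$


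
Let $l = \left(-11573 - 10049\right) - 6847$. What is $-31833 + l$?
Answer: $-60302$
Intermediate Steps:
$l = -28469$ ($l = -21622 - 6847 = -28469$)
$-31833 + l = -31833 - 28469 = -60302$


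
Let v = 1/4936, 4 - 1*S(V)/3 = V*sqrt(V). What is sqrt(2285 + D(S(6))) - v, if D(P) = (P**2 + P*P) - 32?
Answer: -1/4936 + sqrt(6429 - 864*sqrt(6)) ≈ 65.671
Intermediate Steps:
S(V) = 12 - 3*V**(3/2) (S(V) = 12 - 3*V*sqrt(V) = 12 - 3*V**(3/2))
D(P) = -32 + 2*P**2 (D(P) = (P**2 + P**2) - 32 = 2*P**2 - 32 = -32 + 2*P**2)
v = 1/4936 ≈ 0.00020259
sqrt(2285 + D(S(6))) - v = sqrt(2285 + (-32 + 2*(12 - 18*sqrt(6))**2)) - 1*1/4936 = sqrt(2285 + (-32 + 2*(12 - 18*sqrt(6))**2)) - 1/4936 = sqrt(2253 + 2*(12 - 18*sqrt(6))**2) - 1/4936 = -1/4936 + sqrt(2253 + 2*(12 - 18*sqrt(6))**2)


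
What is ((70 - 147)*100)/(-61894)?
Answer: 550/4421 ≈ 0.12441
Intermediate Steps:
((70 - 147)*100)/(-61894) = -77*100*(-1/61894) = -7700*(-1/61894) = 550/4421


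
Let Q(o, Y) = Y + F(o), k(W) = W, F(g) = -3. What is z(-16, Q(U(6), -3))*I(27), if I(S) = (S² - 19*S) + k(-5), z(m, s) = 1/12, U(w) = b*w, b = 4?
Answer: 211/12 ≈ 17.583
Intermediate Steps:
U(w) = 4*w
Q(o, Y) = -3 + Y (Q(o, Y) = Y - 3 = -3 + Y)
z(m, s) = 1/12
I(S) = -5 + S² - 19*S (I(S) = (S² - 19*S) - 5 = -5 + S² - 19*S)
z(-16, Q(U(6), -3))*I(27) = (-5 + 27² - 19*27)/12 = (-5 + 729 - 513)/12 = (1/12)*211 = 211/12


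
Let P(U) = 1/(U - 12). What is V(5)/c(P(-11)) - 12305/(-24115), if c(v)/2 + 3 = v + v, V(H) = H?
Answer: -205183/684866 ≈ -0.29960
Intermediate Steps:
P(U) = 1/(-12 + U)
c(v) = -6 + 4*v (c(v) = -6 + 2*(v + v) = -6 + 2*(2*v) = -6 + 4*v)
V(5)/c(P(-11)) - 12305/(-24115) = 5/(-6 + 4/(-12 - 11)) - 12305/(-24115) = 5/(-6 + 4/(-23)) - 12305*(-1/24115) = 5/(-6 + 4*(-1/23)) + 2461/4823 = 5/(-6 - 4/23) + 2461/4823 = 5/(-142/23) + 2461/4823 = 5*(-23/142) + 2461/4823 = -115/142 + 2461/4823 = -205183/684866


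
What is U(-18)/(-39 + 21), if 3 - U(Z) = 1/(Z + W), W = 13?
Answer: -8/45 ≈ -0.17778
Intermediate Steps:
U(Z) = 3 - 1/(13 + Z) (U(Z) = 3 - 1/(Z + 13) = 3 - 1/(13 + Z))
U(-18)/(-39 + 21) = ((38 + 3*(-18))/(13 - 18))/(-39 + 21) = ((38 - 54)/(-5))/(-18) = -(-1)*(-16)/90 = -1/18*16/5 = -8/45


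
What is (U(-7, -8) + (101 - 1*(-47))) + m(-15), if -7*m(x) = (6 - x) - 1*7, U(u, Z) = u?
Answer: 139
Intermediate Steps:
m(x) = 1/7 + x/7 (m(x) = -((6 - x) - 1*7)/7 = -((6 - x) - 7)/7 = -(-1 - x)/7 = 1/7 + x/7)
(U(-7, -8) + (101 - 1*(-47))) + m(-15) = (-7 + (101 - 1*(-47))) + (1/7 + (1/7)*(-15)) = (-7 + (101 + 47)) + (1/7 - 15/7) = (-7 + 148) - 2 = 141 - 2 = 139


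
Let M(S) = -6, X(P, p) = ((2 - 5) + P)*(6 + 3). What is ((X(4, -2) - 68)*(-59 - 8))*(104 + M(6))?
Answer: 387394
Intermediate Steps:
X(P, p) = -27 + 9*P (X(P, p) = (-3 + P)*9 = -27 + 9*P)
((X(4, -2) - 68)*(-59 - 8))*(104 + M(6)) = (((-27 + 9*4) - 68)*(-59 - 8))*(104 - 6) = (((-27 + 36) - 68)*(-67))*98 = ((9 - 68)*(-67))*98 = -59*(-67)*98 = 3953*98 = 387394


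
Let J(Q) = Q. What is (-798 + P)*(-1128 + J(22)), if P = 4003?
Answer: -3544730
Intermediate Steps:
(-798 + P)*(-1128 + J(22)) = (-798 + 4003)*(-1128 + 22) = 3205*(-1106) = -3544730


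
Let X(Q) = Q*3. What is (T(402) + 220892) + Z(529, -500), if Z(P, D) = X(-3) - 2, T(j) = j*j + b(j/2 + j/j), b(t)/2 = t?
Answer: 382889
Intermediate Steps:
b(t) = 2*t
X(Q) = 3*Q
T(j) = 2 + j + j**2 (T(j) = j*j + 2*(j/2 + j/j) = j**2 + 2*(j*(1/2) + 1) = j**2 + 2*(j/2 + 1) = j**2 + 2*(1 + j/2) = j**2 + (2 + j) = 2 + j + j**2)
Z(P, D) = -11 (Z(P, D) = 3*(-3) - 2 = -9 - 2 = -11)
(T(402) + 220892) + Z(529, -500) = ((2 + 402 + 402**2) + 220892) - 11 = ((2 + 402 + 161604) + 220892) - 11 = (162008 + 220892) - 11 = 382900 - 11 = 382889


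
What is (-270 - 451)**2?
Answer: 519841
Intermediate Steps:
(-270 - 451)**2 = (-721)**2 = 519841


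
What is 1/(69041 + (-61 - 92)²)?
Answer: 1/92450 ≈ 1.0817e-5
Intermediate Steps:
1/(69041 + (-61 - 92)²) = 1/(69041 + (-153)²) = 1/(69041 + 23409) = 1/92450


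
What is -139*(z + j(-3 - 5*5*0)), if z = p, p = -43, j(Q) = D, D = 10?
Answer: 4587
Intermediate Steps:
j(Q) = 10
z = -43
-139*(z + j(-3 - 5*5*0)) = -139*(-43 + 10) = -139*(-33) = 4587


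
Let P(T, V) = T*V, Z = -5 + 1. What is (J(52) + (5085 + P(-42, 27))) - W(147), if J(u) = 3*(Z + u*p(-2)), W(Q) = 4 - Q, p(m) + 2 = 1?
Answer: 3926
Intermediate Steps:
p(m) = -1 (p(m) = -2 + 1 = -1)
Z = -4
J(u) = -12 - 3*u (J(u) = 3*(-4 + u*(-1)) = 3*(-4 - u) = -12 - 3*u)
(J(52) + (5085 + P(-42, 27))) - W(147) = ((-12 - 3*52) + (5085 - 42*27)) - (4 - 1*147) = ((-12 - 156) + (5085 - 1134)) - (4 - 147) = (-168 + 3951) - 1*(-143) = 3783 + 143 = 3926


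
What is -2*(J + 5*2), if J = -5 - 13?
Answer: 16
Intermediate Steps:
J = -18
-2*(J + 5*2) = -2*(-18 + 5*2) = -2*(-18 + 10) = -2*(-8) = 16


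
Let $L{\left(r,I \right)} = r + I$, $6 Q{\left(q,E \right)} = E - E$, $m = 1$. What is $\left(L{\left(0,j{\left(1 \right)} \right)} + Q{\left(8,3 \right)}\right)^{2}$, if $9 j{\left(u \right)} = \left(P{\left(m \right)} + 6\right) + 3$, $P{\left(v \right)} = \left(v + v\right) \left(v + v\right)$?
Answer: $\frac{169}{81} \approx 2.0864$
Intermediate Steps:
$P{\left(v \right)} = 4 v^{2}$ ($P{\left(v \right)} = 2 v 2 v = 4 v^{2}$)
$j{\left(u \right)} = \frac{13}{9}$ ($j{\left(u \right)} = \frac{\left(4 \cdot 1^{2} + 6\right) + 3}{9} = \frac{\left(4 \cdot 1 + 6\right) + 3}{9} = \frac{\left(4 + 6\right) + 3}{9} = \frac{10 + 3}{9} = \frac{1}{9} \cdot 13 = \frac{13}{9}$)
$Q{\left(q,E \right)} = 0$ ($Q{\left(q,E \right)} = \frac{E - E}{6} = \frac{1}{6} \cdot 0 = 0$)
$L{\left(r,I \right)} = I + r$
$\left(L{\left(0,j{\left(1 \right)} \right)} + Q{\left(8,3 \right)}\right)^{2} = \left(\left(\frac{13}{9} + 0\right) + 0\right)^{2} = \left(\frac{13}{9} + 0\right)^{2} = \left(\frac{13}{9}\right)^{2} = \frac{169}{81}$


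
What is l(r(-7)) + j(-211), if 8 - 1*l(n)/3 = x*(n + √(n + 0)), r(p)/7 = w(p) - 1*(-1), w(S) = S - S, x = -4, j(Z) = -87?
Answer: 21 + 12*√7 ≈ 52.749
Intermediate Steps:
w(S) = 0
r(p) = 7 (r(p) = 7*(0 - 1*(-1)) = 7*(0 + 1) = 7*1 = 7)
l(n) = 24 + 12*n + 12*√n (l(n) = 24 - (-12)*(n + √(n + 0)) = 24 - (-12)*(n + √n) = 24 - 3*(-4*n - 4*√n) = 24 + (12*n + 12*√n) = 24 + 12*n + 12*√n)
l(r(-7)) + j(-211) = (24 + 12*7 + 12*√7) - 87 = (24 + 84 + 12*√7) - 87 = (108 + 12*√7) - 87 = 21 + 12*√7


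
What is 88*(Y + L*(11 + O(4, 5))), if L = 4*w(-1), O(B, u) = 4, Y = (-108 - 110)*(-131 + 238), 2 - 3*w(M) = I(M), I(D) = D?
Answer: -2047408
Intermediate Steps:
w(M) = ⅔ - M/3
Y = -23326 (Y = -218*107 = -23326)
L = 4 (L = 4*(⅔ - ⅓*(-1)) = 4*(⅔ + ⅓) = 4*1 = 4)
88*(Y + L*(11 + O(4, 5))) = 88*(-23326 + 4*(11 + 4)) = 88*(-23326 + 4*15) = 88*(-23326 + 60) = 88*(-23266) = -2047408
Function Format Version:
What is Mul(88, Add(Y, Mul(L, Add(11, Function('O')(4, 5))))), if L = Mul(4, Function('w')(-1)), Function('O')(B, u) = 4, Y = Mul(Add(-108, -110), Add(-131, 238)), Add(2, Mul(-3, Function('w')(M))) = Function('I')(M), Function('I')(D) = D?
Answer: -2047408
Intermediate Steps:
Function('w')(M) = Add(Rational(2, 3), Mul(Rational(-1, 3), M))
Y = -23326 (Y = Mul(-218, 107) = -23326)
L = 4 (L = Mul(4, Add(Rational(2, 3), Mul(Rational(-1, 3), -1))) = Mul(4, Add(Rational(2, 3), Rational(1, 3))) = Mul(4, 1) = 4)
Mul(88, Add(Y, Mul(L, Add(11, Function('O')(4, 5))))) = Mul(88, Add(-23326, Mul(4, Add(11, 4)))) = Mul(88, Add(-23326, Mul(4, 15))) = Mul(88, Add(-23326, 60)) = Mul(88, -23266) = -2047408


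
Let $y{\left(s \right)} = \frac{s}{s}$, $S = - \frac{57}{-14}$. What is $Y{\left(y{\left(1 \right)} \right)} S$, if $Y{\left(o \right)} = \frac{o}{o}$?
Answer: $\frac{57}{14} \approx 4.0714$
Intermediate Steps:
$S = \frac{57}{14}$ ($S = \left(-57\right) \left(- \frac{1}{14}\right) = \frac{57}{14} \approx 4.0714$)
$y{\left(s \right)} = 1$
$Y{\left(o \right)} = 1$
$Y{\left(y{\left(1 \right)} \right)} S = 1 \cdot \frac{57}{14} = \frac{57}{14}$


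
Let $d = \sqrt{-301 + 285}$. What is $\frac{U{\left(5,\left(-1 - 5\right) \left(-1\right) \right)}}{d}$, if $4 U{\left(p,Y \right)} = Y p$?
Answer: $- \frac{15 i}{8} \approx - 1.875 i$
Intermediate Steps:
$U{\left(p,Y \right)} = \frac{Y p}{4}$
$d = 4 i$ ($d = \sqrt{-16} = 4 i \approx 4.0 i$)
$\frac{U{\left(5,\left(-1 - 5\right) \left(-1\right) \right)}}{d} = \frac{\frac{1}{4} \left(-1 - 5\right) \left(-1\right) 5}{4 i} = \frac{1}{4} \left(\left(-6\right) \left(-1\right)\right) 5 \left(- \frac{i}{4}\right) = \frac{1}{4} \cdot 6 \cdot 5 \left(- \frac{i}{4}\right) = \frac{15 \left(- \frac{i}{4}\right)}{2} = - \frac{15 i}{8}$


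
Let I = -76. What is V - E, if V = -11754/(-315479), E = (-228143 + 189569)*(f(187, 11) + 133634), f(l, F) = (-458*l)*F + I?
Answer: -9839452621602654/315479 ≈ -3.1189e+10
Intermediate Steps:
f(l, F) = -76 - 458*F*l (f(l, F) = (-458*l)*F - 76 = -458*F*l - 76 = -76 - 458*F*l)
E = 31188930552 (E = (-228143 + 189569)*((-76 - 458*11*187) + 133634) = -38574*((-76 - 942106) + 133634) = -38574*(-942182 + 133634) = -38574*(-808548) = 31188930552)
V = 11754/315479 (V = -11754*(-1/315479) = 11754/315479 ≈ 0.037258)
V - E = 11754/315479 - 1*31188930552 = 11754/315479 - 31188930552 = -9839452621602654/315479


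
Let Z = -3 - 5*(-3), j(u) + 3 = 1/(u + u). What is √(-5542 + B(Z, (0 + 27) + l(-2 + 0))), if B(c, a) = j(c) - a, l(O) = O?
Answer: 13*I*√4746/12 ≈ 74.632*I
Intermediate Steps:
j(u) = -3 + 1/(2*u) (j(u) = -3 + 1/(u + u) = -3 + 1/(2*u))
Z = 12 (Z = -3 + 15 = 12)
B(c, a) = -3 + 1/(2*c) - a (B(c, a) = (-3 + 1/(2*c)) - a = -3 + 1/(2*c) - a)
√(-5542 + B(Z, (0 + 27) + l(-2 + 0))) = √(-5542 + (-3 + (½)/12 - ((0 + 27) + (-2 + 0)))) = √(-5542 + (-3 + (½)*(1/12) - (27 - 2))) = √(-5542 + (-3 + 1/24 - 1*25)) = √(-5542 + (-3 + 1/24 - 25)) = √(-5542 - 671/24) = √(-133679/24) = 13*I*√4746/12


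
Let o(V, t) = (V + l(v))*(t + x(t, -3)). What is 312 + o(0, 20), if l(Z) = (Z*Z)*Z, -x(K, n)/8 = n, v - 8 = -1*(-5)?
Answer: 96980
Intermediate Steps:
v = 13 (v = 8 - 1*(-5) = 8 + 5 = 13)
x(K, n) = -8*n
l(Z) = Z³ (l(Z) = Z²*Z = Z³)
o(V, t) = (24 + t)*(2197 + V) (o(V, t) = (V + 13³)*(t - 8*(-3)) = (V + 2197)*(t + 24) = (2197 + V)*(24 + t) = (24 + t)*(2197 + V))
312 + o(0, 20) = 312 + (52728 + 24*0 + 2197*20 + 0*20) = 312 + (52728 + 0 + 43940 + 0) = 312 + 96668 = 96980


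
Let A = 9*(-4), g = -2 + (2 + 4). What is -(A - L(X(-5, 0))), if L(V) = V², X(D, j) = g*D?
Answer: 436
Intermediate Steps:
g = 4 (g = -2 + 6 = 4)
X(D, j) = 4*D
A = -36
-(A - L(X(-5, 0))) = -(-36 - (4*(-5))²) = -(-36 - 1*(-20)²) = -(-36 - 1*400) = -(-36 - 400) = -1*(-436) = 436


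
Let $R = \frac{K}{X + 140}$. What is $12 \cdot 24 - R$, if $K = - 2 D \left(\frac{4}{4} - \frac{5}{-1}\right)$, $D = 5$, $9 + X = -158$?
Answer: $\frac{2572}{9} \approx 285.78$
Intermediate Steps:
$X = -167$ ($X = -9 - 158 = -167$)
$K = -60$ ($K = \left(-2\right) 5 \left(\frac{4}{4} - \frac{5}{-1}\right) = - 10 \left(4 \cdot \frac{1}{4} - -5\right) = - 10 \left(1 + 5\right) = \left(-10\right) 6 = -60$)
$R = \frac{20}{9}$ ($R = - \frac{60}{-167 + 140} = - \frac{60}{-27} = \left(-60\right) \left(- \frac{1}{27}\right) = \frac{20}{9} \approx 2.2222$)
$12 \cdot 24 - R = 12 \cdot 24 - \frac{20}{9} = 288 - \frac{20}{9} = \frac{2572}{9}$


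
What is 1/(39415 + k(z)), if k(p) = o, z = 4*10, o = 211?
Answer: 1/39626 ≈ 2.5236e-5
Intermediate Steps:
z = 40
k(p) = 211
1/(39415 + k(z)) = 1/(39415 + 211) = 1/39626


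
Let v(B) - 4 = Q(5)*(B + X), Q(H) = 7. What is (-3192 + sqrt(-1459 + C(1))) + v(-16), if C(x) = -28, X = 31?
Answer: -3083 + I*sqrt(1487) ≈ -3083.0 + 38.562*I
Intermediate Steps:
v(B) = 221 + 7*B (v(B) = 4 + 7*(B + 31) = 4 + 7*(31 + B) = 4 + (217 + 7*B) = 221 + 7*B)
(-3192 + sqrt(-1459 + C(1))) + v(-16) = (-3192 + sqrt(-1459 - 28)) + (221 + 7*(-16)) = (-3192 + sqrt(-1487)) + (221 - 112) = (-3192 + I*sqrt(1487)) + 109 = -3083 + I*sqrt(1487)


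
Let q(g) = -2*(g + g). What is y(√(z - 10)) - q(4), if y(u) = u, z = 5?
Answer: 16 + I*√5 ≈ 16.0 + 2.2361*I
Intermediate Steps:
q(g) = -4*g
y(√(z - 10)) - q(4) = √(5 - 10) - (-4)*4 = √(-5) - 1*(-16) = I*√5 + 16 = 16 + I*√5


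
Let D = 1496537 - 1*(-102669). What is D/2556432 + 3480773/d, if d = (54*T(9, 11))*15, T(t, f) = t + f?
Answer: 7746759218/35949825 ≈ 215.49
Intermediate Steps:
D = 1599206 (D = 1496537 + 102669 = 1599206)
T(t, f) = f + t
d = 16200 (d = (54*(11 + 9))*15 = (54*20)*15 = 1080*15 = 16200)
D/2556432 + 3480773/d = 1599206/2556432 + 3480773/16200 = 1599206*(1/2556432) + 3480773*(1/16200) = 799603/1278216 + 3480773/16200 = 7746759218/35949825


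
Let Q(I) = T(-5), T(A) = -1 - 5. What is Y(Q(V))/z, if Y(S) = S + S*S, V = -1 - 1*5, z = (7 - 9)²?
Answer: 15/2 ≈ 7.5000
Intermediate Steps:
T(A) = -6
z = 4 (z = (-2)² = 4)
V = -6 (V = -1 - 5 = -6)
Q(I) = -6
Y(S) = S + S²
Y(Q(V))/z = -6*(1 - 6)/4 = -6*(-5)*(¼) = 30*(¼) = 15/2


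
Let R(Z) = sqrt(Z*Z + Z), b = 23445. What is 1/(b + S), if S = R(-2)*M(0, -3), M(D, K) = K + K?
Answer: 2605/61074217 + 2*sqrt(2)/183222651 ≈ 4.2668e-5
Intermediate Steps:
M(D, K) = 2*K
R(Z) = sqrt(Z + Z**2) (R(Z) = sqrt(Z**2 + Z) = sqrt(Z + Z**2))
S = -6*sqrt(2) (S = sqrt(-2*(1 - 2))*(2*(-3)) = sqrt(-2*(-1))*(-6) = sqrt(2)*(-6) = -6*sqrt(2) ≈ -8.4853)
1/(b + S) = 1/(23445 - 6*sqrt(2))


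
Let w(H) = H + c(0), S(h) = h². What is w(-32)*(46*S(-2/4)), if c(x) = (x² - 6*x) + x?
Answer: -368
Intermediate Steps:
c(x) = x² - 5*x
w(H) = H (w(H) = H + 0*(-5 + 0) = H + 0*(-5) = H + 0 = H)
w(-32)*(46*S(-2/4)) = -1472*(-2/4)² = -1472*(-2*¼)² = -1472*(-½)² = -1472/4 = -32*23/2 = -368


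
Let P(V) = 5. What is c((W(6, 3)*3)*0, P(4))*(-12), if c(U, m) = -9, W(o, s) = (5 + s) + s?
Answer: 108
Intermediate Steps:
W(o, s) = 5 + 2*s
c((W(6, 3)*3)*0, P(4))*(-12) = -9*(-12) = 108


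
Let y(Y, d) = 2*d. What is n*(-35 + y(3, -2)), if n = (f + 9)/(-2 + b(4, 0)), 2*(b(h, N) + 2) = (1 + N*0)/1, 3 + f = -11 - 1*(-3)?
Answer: -156/7 ≈ -22.286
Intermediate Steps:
f = -11 (f = -3 + (-11 - 1*(-3)) = -3 + (-11 + 3) = -3 - 8 = -11)
b(h, N) = -3/2 (b(h, N) = -2 + ((1 + N*0)/1)/2 = -2 + ((1 + 0)*1)/2 = -2 + (1*1)/2 = -2 + (½)*1 = -2 + ½ = -3/2)
n = 4/7 (n = (-11 + 9)/(-2 - 3/2) = -2/(-7/2) = -2*(-2/7) = 4/7 ≈ 0.57143)
n*(-35 + y(3, -2)) = 4*(-35 + 2*(-2))/7 = 4*(-35 - 4)/7 = (4/7)*(-39) = -156/7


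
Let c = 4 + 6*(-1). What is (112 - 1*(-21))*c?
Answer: -266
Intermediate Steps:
c = -2 (c = 4 - 6 = -2)
(112 - 1*(-21))*c = (112 - 1*(-21))*(-2) = (112 + 21)*(-2) = 133*(-2) = -266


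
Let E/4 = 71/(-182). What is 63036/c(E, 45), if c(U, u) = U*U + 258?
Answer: 261000558/1078331 ≈ 242.04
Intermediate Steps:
E = -142/91 (E = 4*(71/(-182)) = 4*(71*(-1/182)) = 4*(-71/182) = -142/91 ≈ -1.5604)
c(U, u) = 258 + U**2 (c(U, u) = U**2 + 258 = 258 + U**2)
63036/c(E, 45) = 63036/(258 + (-142/91)**2) = 63036/(258 + 20164/8281) = 63036/(2156662/8281) = 63036*(8281/2156662) = 261000558/1078331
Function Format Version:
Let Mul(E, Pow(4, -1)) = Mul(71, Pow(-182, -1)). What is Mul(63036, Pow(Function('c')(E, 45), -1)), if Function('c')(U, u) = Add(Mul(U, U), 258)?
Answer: Rational(261000558, 1078331) ≈ 242.04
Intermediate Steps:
E = Rational(-142, 91) (E = Mul(4, Mul(71, Pow(-182, -1))) = Mul(4, Mul(71, Rational(-1, 182))) = Mul(4, Rational(-71, 182)) = Rational(-142, 91) ≈ -1.5604)
Function('c')(U, u) = Add(258, Pow(U, 2)) (Function('c')(U, u) = Add(Pow(U, 2), 258) = Add(258, Pow(U, 2)))
Mul(63036, Pow(Function('c')(E, 45), -1)) = Mul(63036, Pow(Add(258, Pow(Rational(-142, 91), 2)), -1)) = Mul(63036, Pow(Add(258, Rational(20164, 8281)), -1)) = Mul(63036, Pow(Rational(2156662, 8281), -1)) = Mul(63036, Rational(8281, 2156662)) = Rational(261000558, 1078331)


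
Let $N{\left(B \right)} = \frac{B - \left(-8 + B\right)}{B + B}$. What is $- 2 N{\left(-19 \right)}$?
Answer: $\frac{8}{19} \approx 0.42105$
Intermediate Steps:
$N{\left(B \right)} = \frac{4}{B}$ ($N{\left(B \right)} = \frac{8}{2 B} = 8 \frac{1}{2 B} = \frac{4}{B}$)
$- 2 N{\left(-19 \right)} = - 2 \frac{4}{-19} = - 2 \cdot 4 \left(- \frac{1}{19}\right) = \left(-2\right) \left(- \frac{4}{19}\right) = \frac{8}{19}$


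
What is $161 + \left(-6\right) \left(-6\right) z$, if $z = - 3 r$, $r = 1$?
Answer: $53$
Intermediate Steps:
$z = -3$ ($z = \left(-3\right) 1 = -3$)
$161 + \left(-6\right) \left(-6\right) z = 161 + \left(-6\right) \left(-6\right) \left(-3\right) = 161 + 36 \left(-3\right) = 161 - 108 = 53$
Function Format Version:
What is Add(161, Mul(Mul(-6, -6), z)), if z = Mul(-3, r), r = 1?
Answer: 53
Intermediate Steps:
z = -3 (z = Mul(-3, 1) = -3)
Add(161, Mul(Mul(-6, -6), z)) = Add(161, Mul(Mul(-6, -6), -3)) = Add(161, Mul(36, -3)) = Add(161, -108) = 53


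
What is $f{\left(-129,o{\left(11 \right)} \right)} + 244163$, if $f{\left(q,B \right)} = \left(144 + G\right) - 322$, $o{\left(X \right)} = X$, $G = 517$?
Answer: $244502$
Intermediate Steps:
$f{\left(q,B \right)} = 339$ ($f{\left(q,B \right)} = \left(144 + 517\right) - 322 = 661 - 322 = 339$)
$f{\left(-129,o{\left(11 \right)} \right)} + 244163 = 339 + 244163 = 244502$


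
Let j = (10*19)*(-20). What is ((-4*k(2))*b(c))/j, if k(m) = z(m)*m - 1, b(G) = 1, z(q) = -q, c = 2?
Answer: -1/190 ≈ -0.0052632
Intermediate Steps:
k(m) = -1 - m² (k(m) = (-m)*m - 1 = -m² - 1 = -1 - m²)
j = -3800 (j = 190*(-20) = -3800)
((-4*k(2))*b(c))/j = (-4*(-1 - 1*2²)*1)/(-3800) = (-4*(-1 - 1*4)*1)*(-1/3800) = (-4*(-1 - 4)*1)*(-1/3800) = (-4*(-5)*1)*(-1/3800) = (20*1)*(-1/3800) = 20*(-1/3800) = -1/190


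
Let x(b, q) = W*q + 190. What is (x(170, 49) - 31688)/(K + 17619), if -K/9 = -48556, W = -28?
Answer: -32870/454623 ≈ -0.072302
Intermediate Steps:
K = 437004 (K = -9*(-48556) = 437004)
x(b, q) = 190 - 28*q (x(b, q) = -28*q + 190 = 190 - 28*q)
(x(170, 49) - 31688)/(K + 17619) = ((190 - 28*49) - 31688)/(437004 + 17619) = ((190 - 1372) - 31688)/454623 = (-1182 - 31688)*(1/454623) = -32870*1/454623 = -32870/454623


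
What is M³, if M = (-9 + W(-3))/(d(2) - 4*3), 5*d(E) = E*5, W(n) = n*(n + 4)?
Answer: 216/125 ≈ 1.7280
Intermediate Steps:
W(n) = n*(4 + n)
d(E) = E (d(E) = (E*5)/5 = (5*E)/5 = E)
M = 6/5 (M = (-9 - 3*(4 - 3))/(2 - 4*3) = (-9 - 3*1)/(2 - 12) = (-9 - 3)/(-10) = -12*(-⅒) = 6/5 ≈ 1.2000)
M³ = (6/5)³ = 216/125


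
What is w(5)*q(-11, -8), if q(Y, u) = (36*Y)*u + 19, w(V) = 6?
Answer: 19122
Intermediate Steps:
q(Y, u) = 19 + 36*Y*u (q(Y, u) = 36*Y*u + 19 = 19 + 36*Y*u)
w(5)*q(-11, -8) = 6*(19 + 36*(-11)*(-8)) = 6*(19 + 3168) = 6*3187 = 19122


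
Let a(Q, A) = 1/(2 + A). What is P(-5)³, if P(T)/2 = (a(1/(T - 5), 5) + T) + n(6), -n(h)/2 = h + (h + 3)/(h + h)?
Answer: -16974593/343 ≈ -49489.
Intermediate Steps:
n(h) = -2*h - (3 + h)/h (n(h) = -2*(h + (h + 3)/(h + h)) = -2*(h + (3 + h)/((2*h))) = -2*(h + (3 + h)*(1/(2*h))) = -2*(h + (3 + h)/(2*h)) = -2*h - (3 + h)/h)
P(T) = -187/7 + 2*T (P(T) = 2*((1/(2 + 5) + T) + (-1 - 3/6 - 2*6)) = 2*((1/7 + T) + (-1 - 3*⅙ - 12)) = 2*((⅐ + T) + (-1 - ½ - 12)) = 2*((⅐ + T) - 27/2) = 2*(-187/14 + T) = -187/7 + 2*T)
P(-5)³ = (-187/7 + 2*(-5))³ = (-187/7 - 10)³ = (-257/7)³ = -16974593/343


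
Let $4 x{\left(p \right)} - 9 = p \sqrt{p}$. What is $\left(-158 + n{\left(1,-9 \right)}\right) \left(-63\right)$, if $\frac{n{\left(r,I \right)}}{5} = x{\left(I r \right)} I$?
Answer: $\frac{65331}{4} - \frac{76545 i}{4} \approx 16333.0 - 19136.0 i$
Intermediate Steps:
$x{\left(p \right)} = \frac{9}{4} + \frac{p^{\frac{3}{2}}}{4}$ ($x{\left(p \right)} = \frac{9}{4} + \frac{p \sqrt{p}}{4} = \frac{9}{4} + \frac{p^{\frac{3}{2}}}{4}$)
$n{\left(r,I \right)} = 5 I \left(\frac{9}{4} + \frac{\left(I r\right)^{\frac{3}{2}}}{4}\right)$ ($n{\left(r,I \right)} = 5 \left(\frac{9}{4} + \frac{\left(I r\right)^{\frac{3}{2}}}{4}\right) I = 5 I \left(\frac{9}{4} + \frac{\left(I r\right)^{\frac{3}{2}}}{4}\right)$)
$\left(-158 + n{\left(1,-9 \right)}\right) \left(-63\right) = \left(-158 + \frac{5}{4} \left(-9\right) \left(9 + \left(\left(-9\right) 1\right)^{\frac{3}{2}}\right)\right) \left(-63\right) = \left(-158 + \frac{5}{4} \left(-9\right) \left(9 + \left(-9\right)^{\frac{3}{2}}\right)\right) \left(-63\right) = \left(-158 + \frac{5}{4} \left(-9\right) \left(9 - 27 i\right)\right) \left(-63\right) = \left(-158 - \left(\frac{405}{4} - \frac{1215 i}{4}\right)\right) \left(-63\right) = \left(- \frac{1037}{4} + \frac{1215 i}{4}\right) \left(-63\right) = \frac{65331}{4} - \frac{76545 i}{4}$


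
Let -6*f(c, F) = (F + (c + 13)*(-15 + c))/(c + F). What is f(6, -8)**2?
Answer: 32041/144 ≈ 222.51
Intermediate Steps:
f(c, F) = -(F + (-15 + c)*(13 + c))/(6*(F + c)) (f(c, F) = -(F + (c + 13)*(-15 + c))/(6*(c + F)) = -(F + (13 + c)*(-15 + c))/(6*(F + c)) = -(F + (-15 + c)*(13 + c))/(6*(F + c)))
f(6, -8)**2 = ((195 - 1*(-8) - 1*6**2 + 2*6)/(6*(-8 + 6)))**2 = ((1/6)*(195 + 8 - 1*36 + 12)/(-2))**2 = ((1/6)*(-1/2)*(195 + 8 - 36 + 12))**2 = ((1/6)*(-1/2)*179)**2 = (-179/12)**2 = 32041/144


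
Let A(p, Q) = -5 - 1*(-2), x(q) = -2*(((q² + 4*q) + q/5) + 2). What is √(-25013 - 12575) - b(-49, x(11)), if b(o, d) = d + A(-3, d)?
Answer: 1707/5 + 2*I*√9397 ≈ 341.4 + 193.88*I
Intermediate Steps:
x(q) = -4 - 2*q² - 42*q/5 (x(q) = -2*(((q² + 4*q) + q*(⅕)) + 2) = -2*(((q² + 4*q) + q/5) + 2) = -2*((q² + 21*q/5) + 2) = -2*(2 + q² + 21*q/5) = -4 - 2*q² - 42*q/5)
A(p, Q) = -3 (A(p, Q) = -5 + 2 = -3)
b(o, d) = -3 + d (b(o, d) = d - 3 = -3 + d)
√(-25013 - 12575) - b(-49, x(11)) = √(-25013 - 12575) - (-3 + (-4 - 2*11² - 42/5*11)) = √(-37588) - (-3 + (-4 - 2*121 - 462/5)) = 2*I*√9397 - (-3 + (-4 - 242 - 462/5)) = 2*I*√9397 - (-3 - 1692/5) = 2*I*√9397 - 1*(-1707/5) = 2*I*√9397 + 1707/5 = 1707/5 + 2*I*√9397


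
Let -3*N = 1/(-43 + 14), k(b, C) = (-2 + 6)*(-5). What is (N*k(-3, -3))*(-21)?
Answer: 140/29 ≈ 4.8276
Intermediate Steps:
k(b, C) = -20 (k(b, C) = 4*(-5) = -20)
N = 1/87 (N = -1/(3*(-43 + 14)) = -⅓/(-29) = -⅓*(-1/29) = 1/87 ≈ 0.011494)
(N*k(-3, -3))*(-21) = ((1/87)*(-20))*(-21) = -20/87*(-21) = 140/29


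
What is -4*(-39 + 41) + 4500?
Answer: 4492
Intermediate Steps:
-4*(-39 + 41) + 4500 = -4*2 + 4500 = -8 + 4500 = 4492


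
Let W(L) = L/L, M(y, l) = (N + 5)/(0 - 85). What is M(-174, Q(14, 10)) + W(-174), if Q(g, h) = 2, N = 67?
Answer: 13/85 ≈ 0.15294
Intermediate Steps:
M(y, l) = -72/85 (M(y, l) = (67 + 5)/(0 - 85) = 72/(-85) = 72*(-1/85) = -72/85)
W(L) = 1
M(-174, Q(14, 10)) + W(-174) = -72/85 + 1 = 13/85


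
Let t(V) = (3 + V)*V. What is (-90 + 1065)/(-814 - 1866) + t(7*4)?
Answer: 465053/536 ≈ 867.64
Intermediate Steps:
t(V) = V*(3 + V)
(-90 + 1065)/(-814 - 1866) + t(7*4) = (-90 + 1065)/(-814 - 1866) + (7*4)*(3 + 7*4) = 975/(-2680) + 28*(3 + 28) = 975*(-1/2680) + 28*31 = -195/536 + 868 = 465053/536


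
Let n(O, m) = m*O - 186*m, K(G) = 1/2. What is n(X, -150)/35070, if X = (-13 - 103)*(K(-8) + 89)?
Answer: 52840/1169 ≈ 45.201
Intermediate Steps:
K(G) = ½
X = -10382 (X = (-13 - 103)*(½ + 89) = -116*179/2 = -10382)
n(O, m) = -186*m + O*m (n(O, m) = O*m - 186*m = -186*m + O*m)
n(X, -150)/35070 = -150*(-186 - 10382)/35070 = -150*(-10568)*(1/35070) = 1585200*(1/35070) = 52840/1169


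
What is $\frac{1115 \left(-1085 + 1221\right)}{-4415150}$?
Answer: $- \frac{15164}{441515} \approx -0.034345$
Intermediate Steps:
$\frac{1115 \left(-1085 + 1221\right)}{-4415150} = 1115 \cdot 136 \left(- \frac{1}{4415150}\right) = 151640 \left(- \frac{1}{4415150}\right) = - \frac{15164}{441515}$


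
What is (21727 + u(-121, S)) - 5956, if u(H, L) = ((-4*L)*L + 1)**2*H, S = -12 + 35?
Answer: -541244454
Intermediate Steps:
S = 23
u(H, L) = H*(1 - 4*L**2)**2 (u(H, L) = (-4*L**2 + 1)**2*H = (1 - 4*L**2)**2*H = H*(1 - 4*L**2)**2)
(21727 + u(-121, S)) - 5956 = (21727 - 121*(-1 + 4*23**2)**2) - 5956 = (21727 - 121*(-1 + 4*529)**2) - 5956 = (21727 - 121*(-1 + 2116)**2) - 5956 = (21727 - 121*2115**2) - 5956 = (21727 - 121*4473225) - 5956 = (21727 - 541260225) - 5956 = -541238498 - 5956 = -541244454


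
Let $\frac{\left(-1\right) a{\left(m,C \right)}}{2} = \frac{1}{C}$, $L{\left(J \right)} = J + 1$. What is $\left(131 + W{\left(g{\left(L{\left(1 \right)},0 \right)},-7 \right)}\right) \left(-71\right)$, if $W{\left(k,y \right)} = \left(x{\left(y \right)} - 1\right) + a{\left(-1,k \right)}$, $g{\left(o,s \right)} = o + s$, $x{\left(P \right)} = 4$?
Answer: $-9443$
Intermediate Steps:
$L{\left(J \right)} = 1 + J$
$a{\left(m,C \right)} = - \frac{2}{C}$
$W{\left(k,y \right)} = 3 - \frac{2}{k}$ ($W{\left(k,y \right)} = \left(4 - 1\right) - \frac{2}{k} = 3 - \frac{2}{k}$)
$\left(131 + W{\left(g{\left(L{\left(1 \right)},0 \right)},-7 \right)}\right) \left(-71\right) = \left(131 + \left(3 - \frac{2}{\left(1 + 1\right) + 0}\right)\right) \left(-71\right) = \left(131 + \left(3 - \frac{2}{2 + 0}\right)\right) \left(-71\right) = \left(131 + \left(3 - \frac{2}{2}\right)\right) \left(-71\right) = \left(131 + \left(3 - 1\right)\right) \left(-71\right) = \left(131 + 2\right) \left(-71\right) = 133 \left(-71\right) = -9443$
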